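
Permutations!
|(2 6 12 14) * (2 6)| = |(6 12 14)| = 3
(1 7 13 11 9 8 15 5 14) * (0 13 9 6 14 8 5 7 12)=(0 13 11 6 14 1 12)(5 8 15 7 9)=[13, 12, 2, 3, 4, 8, 14, 9, 15, 5, 10, 6, 0, 11, 1, 7]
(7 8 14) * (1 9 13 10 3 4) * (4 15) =(1 9 13 10 3 15 4)(7 8 14) =[0, 9, 2, 15, 1, 5, 6, 8, 14, 13, 3, 11, 12, 10, 7, 4]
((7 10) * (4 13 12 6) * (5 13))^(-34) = (4 5 13 12 6) = [0, 1, 2, 3, 5, 13, 4, 7, 8, 9, 10, 11, 6, 12]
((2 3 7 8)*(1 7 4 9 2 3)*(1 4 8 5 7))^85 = (2 4 9)(3 8)(5 7) = [0, 1, 4, 8, 9, 7, 6, 5, 3, 2]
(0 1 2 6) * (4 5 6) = (0 1 2 4 5 6) = [1, 2, 4, 3, 5, 6, 0]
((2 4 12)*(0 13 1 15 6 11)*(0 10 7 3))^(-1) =(0 3 7 10 11 6 15 1 13)(2 12 4) =[3, 13, 12, 7, 2, 5, 15, 10, 8, 9, 11, 6, 4, 0, 14, 1]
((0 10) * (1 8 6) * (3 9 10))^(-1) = (0 10 9 3)(1 6 8) = [10, 6, 2, 0, 4, 5, 8, 7, 1, 3, 9]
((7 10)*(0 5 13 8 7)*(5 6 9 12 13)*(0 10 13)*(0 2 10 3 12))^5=(0 9 6)(2 10 3 12)(7 8 13)=[9, 1, 10, 12, 4, 5, 0, 8, 13, 6, 3, 11, 2, 7]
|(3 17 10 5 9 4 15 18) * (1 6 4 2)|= |(1 6 4 15 18 3 17 10 5 9 2)|= 11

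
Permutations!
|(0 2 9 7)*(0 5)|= 5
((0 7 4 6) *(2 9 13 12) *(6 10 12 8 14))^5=(0 2 6 12 14 10 8 4 13 7 9)=[2, 1, 6, 3, 13, 5, 12, 9, 4, 0, 8, 11, 14, 7, 10]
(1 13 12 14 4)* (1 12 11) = (1 13 11)(4 12 14) = [0, 13, 2, 3, 12, 5, 6, 7, 8, 9, 10, 1, 14, 11, 4]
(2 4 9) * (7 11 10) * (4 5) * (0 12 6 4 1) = [12, 0, 5, 3, 9, 1, 4, 11, 8, 2, 7, 10, 6] = (0 12 6 4 9 2 5 1)(7 11 10)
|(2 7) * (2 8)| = |(2 7 8)| = 3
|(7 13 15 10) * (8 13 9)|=|(7 9 8 13 15 10)|=6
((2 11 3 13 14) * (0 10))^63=(0 10)(2 13 11 14 3)=[10, 1, 13, 2, 4, 5, 6, 7, 8, 9, 0, 14, 12, 11, 3]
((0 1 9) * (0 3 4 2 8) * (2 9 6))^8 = [2, 8, 1, 9, 3, 5, 0, 7, 6, 4] = (0 2 1 8 6)(3 9 4)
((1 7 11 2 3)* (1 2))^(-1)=[0, 11, 3, 2, 4, 5, 6, 1, 8, 9, 10, 7]=(1 11 7)(2 3)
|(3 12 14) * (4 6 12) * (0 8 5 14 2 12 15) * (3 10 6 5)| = |(0 8 3 4 5 14 10 6 15)(2 12)| = 18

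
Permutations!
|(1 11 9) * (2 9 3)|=|(1 11 3 2 9)|=5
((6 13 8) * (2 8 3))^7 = (2 6 3 8 13) = [0, 1, 6, 8, 4, 5, 3, 7, 13, 9, 10, 11, 12, 2]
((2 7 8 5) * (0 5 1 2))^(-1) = (0 5)(1 8 7 2) = [5, 8, 1, 3, 4, 0, 6, 2, 7]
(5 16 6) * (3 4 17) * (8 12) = [0, 1, 2, 4, 17, 16, 5, 7, 12, 9, 10, 11, 8, 13, 14, 15, 6, 3] = (3 4 17)(5 16 6)(8 12)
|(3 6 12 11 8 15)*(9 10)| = |(3 6 12 11 8 15)(9 10)| = 6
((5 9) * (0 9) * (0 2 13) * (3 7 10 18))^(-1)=(0 13 2 5 9)(3 18 10 7)=[13, 1, 5, 18, 4, 9, 6, 3, 8, 0, 7, 11, 12, 2, 14, 15, 16, 17, 10]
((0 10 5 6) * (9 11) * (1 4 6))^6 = [0, 1, 2, 3, 4, 5, 6, 7, 8, 9, 10, 11] = (11)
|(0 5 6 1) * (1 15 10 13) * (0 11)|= |(0 5 6 15 10 13 1 11)|= 8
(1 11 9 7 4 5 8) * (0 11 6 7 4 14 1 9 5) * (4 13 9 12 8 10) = (0 11 5 10 4)(1 6 7 14)(8 12)(9 13) = [11, 6, 2, 3, 0, 10, 7, 14, 12, 13, 4, 5, 8, 9, 1]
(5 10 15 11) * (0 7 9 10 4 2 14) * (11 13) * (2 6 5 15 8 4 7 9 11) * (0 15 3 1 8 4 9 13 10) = (0 13 2 14 15 10 4 6 5 7 11 3 1 8 9) = [13, 8, 14, 1, 6, 7, 5, 11, 9, 0, 4, 3, 12, 2, 15, 10]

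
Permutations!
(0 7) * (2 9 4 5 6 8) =(0 7)(2 9 4 5 6 8) =[7, 1, 9, 3, 5, 6, 8, 0, 2, 4]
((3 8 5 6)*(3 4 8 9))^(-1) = (3 9)(4 6 5 8) = [0, 1, 2, 9, 6, 8, 5, 7, 4, 3]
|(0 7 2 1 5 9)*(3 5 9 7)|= |(0 3 5 7 2 1 9)|= 7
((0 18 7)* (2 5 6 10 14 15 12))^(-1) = (0 7 18)(2 12 15 14 10 6 5) = [7, 1, 12, 3, 4, 2, 5, 18, 8, 9, 6, 11, 15, 13, 10, 14, 16, 17, 0]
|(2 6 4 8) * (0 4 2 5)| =|(0 4 8 5)(2 6)| =4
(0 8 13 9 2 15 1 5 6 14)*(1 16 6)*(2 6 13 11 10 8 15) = (0 15 16 13 9 6 14)(1 5)(8 11 10) = [15, 5, 2, 3, 4, 1, 14, 7, 11, 6, 8, 10, 12, 9, 0, 16, 13]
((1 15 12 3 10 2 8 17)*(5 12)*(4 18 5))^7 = (1 10 18 17 3 4 8 12 15 2 5) = [0, 10, 5, 4, 8, 1, 6, 7, 12, 9, 18, 11, 15, 13, 14, 2, 16, 3, 17]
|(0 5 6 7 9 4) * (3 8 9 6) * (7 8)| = 8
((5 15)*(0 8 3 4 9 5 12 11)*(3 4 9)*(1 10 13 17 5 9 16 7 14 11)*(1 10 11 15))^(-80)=(0 13 7)(1 12 3)(4 5 15)(8 17 14)(10 16 11)=[13, 12, 2, 1, 5, 15, 6, 0, 17, 9, 16, 10, 3, 7, 8, 4, 11, 14]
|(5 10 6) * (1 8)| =6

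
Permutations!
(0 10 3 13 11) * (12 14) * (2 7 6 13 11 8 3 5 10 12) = (0 12 14 2 7 6 13 8 3 11)(5 10) = [12, 1, 7, 11, 4, 10, 13, 6, 3, 9, 5, 0, 14, 8, 2]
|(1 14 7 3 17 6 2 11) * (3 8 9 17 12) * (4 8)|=|(1 14 7 4 8 9 17 6 2 11)(3 12)|=10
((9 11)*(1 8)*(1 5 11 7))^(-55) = (1 7 9 11 5 8) = [0, 7, 2, 3, 4, 8, 6, 9, 1, 11, 10, 5]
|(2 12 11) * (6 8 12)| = |(2 6 8 12 11)| = 5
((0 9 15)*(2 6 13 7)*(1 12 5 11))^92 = [15, 1, 2, 3, 4, 5, 6, 7, 8, 0, 10, 11, 12, 13, 14, 9] = (0 15 9)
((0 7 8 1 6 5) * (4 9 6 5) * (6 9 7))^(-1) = (9)(0 5 1 8 7 4 6) = [5, 8, 2, 3, 6, 1, 0, 4, 7, 9]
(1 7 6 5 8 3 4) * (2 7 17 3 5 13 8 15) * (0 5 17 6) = (0 5 15 2 7)(1 6 13 8 17 3 4) = [5, 6, 7, 4, 1, 15, 13, 0, 17, 9, 10, 11, 12, 8, 14, 2, 16, 3]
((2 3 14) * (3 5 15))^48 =(2 3 5 14 15) =[0, 1, 3, 5, 4, 14, 6, 7, 8, 9, 10, 11, 12, 13, 15, 2]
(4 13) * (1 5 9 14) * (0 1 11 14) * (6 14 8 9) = (0 1 5 6 14 11 8 9)(4 13) = [1, 5, 2, 3, 13, 6, 14, 7, 9, 0, 10, 8, 12, 4, 11]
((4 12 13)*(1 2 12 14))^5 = (1 14 4 13 12 2) = [0, 14, 1, 3, 13, 5, 6, 7, 8, 9, 10, 11, 2, 12, 4]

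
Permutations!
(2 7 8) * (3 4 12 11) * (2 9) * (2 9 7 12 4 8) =(2 12 11 3 8 7) =[0, 1, 12, 8, 4, 5, 6, 2, 7, 9, 10, 3, 11]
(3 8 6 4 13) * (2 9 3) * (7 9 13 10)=(2 13)(3 8 6 4 10 7 9)=[0, 1, 13, 8, 10, 5, 4, 9, 6, 3, 7, 11, 12, 2]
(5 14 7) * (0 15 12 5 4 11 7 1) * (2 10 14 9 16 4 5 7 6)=(0 15 12 7 5 9 16 4 11 6 2 10 14 1)=[15, 0, 10, 3, 11, 9, 2, 5, 8, 16, 14, 6, 7, 13, 1, 12, 4]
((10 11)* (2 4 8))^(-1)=(2 8 4)(10 11)=[0, 1, 8, 3, 2, 5, 6, 7, 4, 9, 11, 10]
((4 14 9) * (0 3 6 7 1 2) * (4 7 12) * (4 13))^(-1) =(0 2 1 7 9 14 4 13 12 6 3) =[2, 7, 1, 0, 13, 5, 3, 9, 8, 14, 10, 11, 6, 12, 4]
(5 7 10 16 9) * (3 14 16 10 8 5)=(3 14 16 9)(5 7 8)=[0, 1, 2, 14, 4, 7, 6, 8, 5, 3, 10, 11, 12, 13, 16, 15, 9]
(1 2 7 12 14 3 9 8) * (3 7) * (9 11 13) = (1 2 3 11 13 9 8)(7 12 14) = [0, 2, 3, 11, 4, 5, 6, 12, 1, 8, 10, 13, 14, 9, 7]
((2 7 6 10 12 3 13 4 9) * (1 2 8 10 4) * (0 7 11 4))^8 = [6, 3, 13, 10, 2, 5, 7, 0, 4, 11, 9, 1, 8, 12] = (0 6 7)(1 3 10 9 11)(2 13 12 8 4)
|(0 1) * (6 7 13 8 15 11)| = 6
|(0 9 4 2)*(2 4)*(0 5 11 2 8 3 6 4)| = |(0 9 8 3 6 4)(2 5 11)| = 6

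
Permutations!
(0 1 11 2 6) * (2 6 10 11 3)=[1, 3, 10, 2, 4, 5, 0, 7, 8, 9, 11, 6]=(0 1 3 2 10 11 6)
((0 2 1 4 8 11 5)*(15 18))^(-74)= (18)(0 4 5 1 11 2 8)= [4, 11, 8, 3, 5, 1, 6, 7, 0, 9, 10, 2, 12, 13, 14, 15, 16, 17, 18]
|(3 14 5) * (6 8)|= 6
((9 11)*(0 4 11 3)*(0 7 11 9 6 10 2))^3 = (0 3 6)(2 9 11)(4 7 10) = [3, 1, 9, 6, 7, 5, 0, 10, 8, 11, 4, 2]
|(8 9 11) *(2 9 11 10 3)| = |(2 9 10 3)(8 11)| = 4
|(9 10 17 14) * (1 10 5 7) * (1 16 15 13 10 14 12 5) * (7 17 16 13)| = |(1 14 9)(5 17 12)(7 13 10 16 15)| = 15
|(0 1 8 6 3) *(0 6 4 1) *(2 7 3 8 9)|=|(1 9 2 7 3 6 8 4)|=8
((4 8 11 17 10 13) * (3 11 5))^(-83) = (3 4 17 5 13 11 8 10) = [0, 1, 2, 4, 17, 13, 6, 7, 10, 9, 3, 8, 12, 11, 14, 15, 16, 5]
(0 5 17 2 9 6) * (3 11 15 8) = (0 5 17 2 9 6)(3 11 15 8) = [5, 1, 9, 11, 4, 17, 0, 7, 3, 6, 10, 15, 12, 13, 14, 8, 16, 2]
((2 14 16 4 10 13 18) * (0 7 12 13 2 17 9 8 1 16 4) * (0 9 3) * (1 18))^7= (0 8 13 3 9 12 17 16 7 18 1)(2 10 4 14)= [8, 0, 10, 9, 14, 5, 6, 18, 13, 12, 4, 11, 17, 3, 2, 15, 7, 16, 1]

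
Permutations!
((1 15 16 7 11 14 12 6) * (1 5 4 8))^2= [0, 16, 2, 3, 1, 8, 4, 14, 15, 9, 10, 12, 5, 13, 6, 7, 11]= (1 16 11 12 5 8 15 7 14 6 4)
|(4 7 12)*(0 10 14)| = |(0 10 14)(4 7 12)| = 3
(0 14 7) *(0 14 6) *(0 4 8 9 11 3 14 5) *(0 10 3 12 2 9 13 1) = (0 6 4 8 13 1)(2 9 11 12)(3 14 7 5 10) = [6, 0, 9, 14, 8, 10, 4, 5, 13, 11, 3, 12, 2, 1, 7]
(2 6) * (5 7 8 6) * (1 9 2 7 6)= (1 9 2 5 6 7 8)= [0, 9, 5, 3, 4, 6, 7, 8, 1, 2]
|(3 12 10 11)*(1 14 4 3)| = |(1 14 4 3 12 10 11)| = 7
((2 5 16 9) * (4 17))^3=[0, 1, 9, 3, 17, 2, 6, 7, 8, 16, 10, 11, 12, 13, 14, 15, 5, 4]=(2 9 16 5)(4 17)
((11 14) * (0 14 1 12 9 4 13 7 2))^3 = [1, 4, 11, 3, 2, 5, 6, 14, 8, 7, 10, 9, 13, 0, 12] = (0 1 4 2 11 9 7 14 12 13)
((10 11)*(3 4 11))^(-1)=[0, 1, 2, 10, 3, 5, 6, 7, 8, 9, 11, 4]=(3 10 11 4)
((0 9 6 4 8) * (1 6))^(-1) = [8, 9, 2, 3, 6, 5, 1, 7, 4, 0] = (0 8 4 6 1 9)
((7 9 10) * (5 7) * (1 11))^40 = (11) = [0, 1, 2, 3, 4, 5, 6, 7, 8, 9, 10, 11]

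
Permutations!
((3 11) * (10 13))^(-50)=(13)=[0, 1, 2, 3, 4, 5, 6, 7, 8, 9, 10, 11, 12, 13]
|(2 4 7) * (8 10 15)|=3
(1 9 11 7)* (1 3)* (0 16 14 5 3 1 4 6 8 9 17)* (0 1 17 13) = [16, 13, 2, 4, 6, 3, 8, 17, 9, 11, 10, 7, 12, 0, 5, 15, 14, 1] = (0 16 14 5 3 4 6 8 9 11 7 17 1 13)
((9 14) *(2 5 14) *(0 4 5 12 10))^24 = [0, 1, 2, 3, 4, 5, 6, 7, 8, 9, 10, 11, 12, 13, 14] = (14)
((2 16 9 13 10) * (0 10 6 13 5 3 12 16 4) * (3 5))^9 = (0 10 2 4)(3 12 16 9)(6 13) = [10, 1, 4, 12, 0, 5, 13, 7, 8, 3, 2, 11, 16, 6, 14, 15, 9]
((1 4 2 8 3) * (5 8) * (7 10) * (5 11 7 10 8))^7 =(11) =[0, 1, 2, 3, 4, 5, 6, 7, 8, 9, 10, 11]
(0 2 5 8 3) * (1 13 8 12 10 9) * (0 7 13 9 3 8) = (0 2 5 12 10 3 7 13)(1 9) = [2, 9, 5, 7, 4, 12, 6, 13, 8, 1, 3, 11, 10, 0]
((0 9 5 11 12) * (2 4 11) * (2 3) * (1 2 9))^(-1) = (0 12 11 4 2 1)(3 5 9) = [12, 0, 1, 5, 2, 9, 6, 7, 8, 3, 10, 4, 11]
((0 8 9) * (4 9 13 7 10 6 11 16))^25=(0 6)(4 7)(8 11)(9 10)(13 16)=[6, 1, 2, 3, 7, 5, 0, 4, 11, 10, 9, 8, 12, 16, 14, 15, 13]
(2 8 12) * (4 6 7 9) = (2 8 12)(4 6 7 9) = [0, 1, 8, 3, 6, 5, 7, 9, 12, 4, 10, 11, 2]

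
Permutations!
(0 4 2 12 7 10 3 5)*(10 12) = (0 4 2 10 3 5)(7 12) = [4, 1, 10, 5, 2, 0, 6, 12, 8, 9, 3, 11, 7]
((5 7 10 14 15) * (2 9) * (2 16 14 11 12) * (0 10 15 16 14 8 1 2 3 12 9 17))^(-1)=(0 17 2 1 8 16 14 9 11 10)(3 12)(5 15 7)=[17, 8, 1, 12, 4, 15, 6, 5, 16, 11, 0, 10, 3, 13, 9, 7, 14, 2]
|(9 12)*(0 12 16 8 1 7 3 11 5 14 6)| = 12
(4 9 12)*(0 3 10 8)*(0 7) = (0 3 10 8 7)(4 9 12) = [3, 1, 2, 10, 9, 5, 6, 0, 7, 12, 8, 11, 4]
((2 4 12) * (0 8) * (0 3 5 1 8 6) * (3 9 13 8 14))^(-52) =(14)(2 12 4)(8 13 9) =[0, 1, 12, 3, 2, 5, 6, 7, 13, 8, 10, 11, 4, 9, 14]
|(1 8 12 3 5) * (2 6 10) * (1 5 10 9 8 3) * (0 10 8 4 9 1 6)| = |(0 10 2)(1 3 8 12 6)(4 9)| = 30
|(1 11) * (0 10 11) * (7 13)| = 4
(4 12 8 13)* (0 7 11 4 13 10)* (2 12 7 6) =[6, 1, 12, 3, 7, 5, 2, 11, 10, 9, 0, 4, 8, 13] =(13)(0 6 2 12 8 10)(4 7 11)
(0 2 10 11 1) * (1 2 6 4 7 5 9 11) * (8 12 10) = (0 6 4 7 5 9 11 2 8 12 10 1) = [6, 0, 8, 3, 7, 9, 4, 5, 12, 11, 1, 2, 10]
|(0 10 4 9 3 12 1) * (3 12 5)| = |(0 10 4 9 12 1)(3 5)| = 6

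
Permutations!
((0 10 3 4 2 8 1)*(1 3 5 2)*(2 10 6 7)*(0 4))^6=(10)=[0, 1, 2, 3, 4, 5, 6, 7, 8, 9, 10]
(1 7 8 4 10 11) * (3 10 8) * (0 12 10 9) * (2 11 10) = (0 12 2 11 1 7 3 9)(4 8) = [12, 7, 11, 9, 8, 5, 6, 3, 4, 0, 10, 1, 2]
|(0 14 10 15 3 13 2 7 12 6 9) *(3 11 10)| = 9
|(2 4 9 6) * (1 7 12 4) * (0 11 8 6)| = 10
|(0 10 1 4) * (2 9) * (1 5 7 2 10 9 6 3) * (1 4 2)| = |(0 9 10 5 7 1 2 6 3 4)| = 10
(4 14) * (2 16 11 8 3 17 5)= [0, 1, 16, 17, 14, 2, 6, 7, 3, 9, 10, 8, 12, 13, 4, 15, 11, 5]= (2 16 11 8 3 17 5)(4 14)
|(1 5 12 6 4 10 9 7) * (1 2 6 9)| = |(1 5 12 9 7 2 6 4 10)| = 9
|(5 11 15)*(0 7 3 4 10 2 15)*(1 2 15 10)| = 10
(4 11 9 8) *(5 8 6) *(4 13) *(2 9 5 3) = (2 9 6 3)(4 11 5 8 13) = [0, 1, 9, 2, 11, 8, 3, 7, 13, 6, 10, 5, 12, 4]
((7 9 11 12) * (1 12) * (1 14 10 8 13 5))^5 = (1 14)(5 11)(7 8)(9 13)(10 12) = [0, 14, 2, 3, 4, 11, 6, 8, 7, 13, 12, 5, 10, 9, 1]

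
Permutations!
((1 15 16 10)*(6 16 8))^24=(16)=[0, 1, 2, 3, 4, 5, 6, 7, 8, 9, 10, 11, 12, 13, 14, 15, 16]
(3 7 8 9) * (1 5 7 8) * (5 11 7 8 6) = (1 11 7)(3 6 5 8 9) = [0, 11, 2, 6, 4, 8, 5, 1, 9, 3, 10, 7]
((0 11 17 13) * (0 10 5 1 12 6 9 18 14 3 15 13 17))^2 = (1 6 18 3 13 5 12 9 14 15 10) = [0, 6, 2, 13, 4, 12, 18, 7, 8, 14, 1, 11, 9, 5, 15, 10, 16, 17, 3]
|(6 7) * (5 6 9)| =|(5 6 7 9)| =4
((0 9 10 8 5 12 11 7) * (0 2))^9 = (12) = [0, 1, 2, 3, 4, 5, 6, 7, 8, 9, 10, 11, 12]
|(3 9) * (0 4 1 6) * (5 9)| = 12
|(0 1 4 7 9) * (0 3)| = |(0 1 4 7 9 3)| = 6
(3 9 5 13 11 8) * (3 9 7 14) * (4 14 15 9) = (3 7 15 9 5 13 11 8 4 14) = [0, 1, 2, 7, 14, 13, 6, 15, 4, 5, 10, 8, 12, 11, 3, 9]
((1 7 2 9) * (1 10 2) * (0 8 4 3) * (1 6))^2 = (0 4)(1 6 7)(2 10 9)(3 8) = [4, 6, 10, 8, 0, 5, 7, 1, 3, 2, 9]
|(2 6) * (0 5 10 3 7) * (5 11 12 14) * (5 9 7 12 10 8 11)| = |(0 5 8 11 10 3 12 14 9 7)(2 6)| = 10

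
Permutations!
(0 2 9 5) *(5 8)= (0 2 9 8 5)= [2, 1, 9, 3, 4, 0, 6, 7, 5, 8]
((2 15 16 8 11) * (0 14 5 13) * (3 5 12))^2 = (0 12 5)(2 16 11 15 8)(3 13 14) = [12, 1, 16, 13, 4, 0, 6, 7, 2, 9, 10, 15, 5, 14, 3, 8, 11]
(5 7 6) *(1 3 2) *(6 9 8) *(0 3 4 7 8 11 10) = (0 3 2 1 4 7 9 11 10)(5 8 6) = [3, 4, 1, 2, 7, 8, 5, 9, 6, 11, 0, 10]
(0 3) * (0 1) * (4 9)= (0 3 1)(4 9)= [3, 0, 2, 1, 9, 5, 6, 7, 8, 4]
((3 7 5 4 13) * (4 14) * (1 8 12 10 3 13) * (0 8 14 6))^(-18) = (14)(0 5 3 12)(6 7 10 8) = [5, 1, 2, 12, 4, 3, 7, 10, 6, 9, 8, 11, 0, 13, 14]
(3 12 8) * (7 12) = (3 7 12 8) = [0, 1, 2, 7, 4, 5, 6, 12, 3, 9, 10, 11, 8]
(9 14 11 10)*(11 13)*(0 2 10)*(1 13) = (0 2 10 9 14 1 13 11) = [2, 13, 10, 3, 4, 5, 6, 7, 8, 14, 9, 0, 12, 11, 1]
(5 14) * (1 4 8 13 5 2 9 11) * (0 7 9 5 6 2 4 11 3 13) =(0 7 9 3 13 6 2 5 14 4 8)(1 11) =[7, 11, 5, 13, 8, 14, 2, 9, 0, 3, 10, 1, 12, 6, 4]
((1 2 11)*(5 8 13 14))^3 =(5 14 13 8) =[0, 1, 2, 3, 4, 14, 6, 7, 5, 9, 10, 11, 12, 8, 13]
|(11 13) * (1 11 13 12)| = 3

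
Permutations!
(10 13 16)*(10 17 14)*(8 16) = (8 16 17 14 10 13) = [0, 1, 2, 3, 4, 5, 6, 7, 16, 9, 13, 11, 12, 8, 10, 15, 17, 14]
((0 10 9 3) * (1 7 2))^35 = (0 3 9 10)(1 2 7) = [3, 2, 7, 9, 4, 5, 6, 1, 8, 10, 0]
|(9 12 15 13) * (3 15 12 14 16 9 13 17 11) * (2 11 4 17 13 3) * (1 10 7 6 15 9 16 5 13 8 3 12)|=|(1 10 7 6 15 8 3 9 14 5 13 12)(2 11)(4 17)|=12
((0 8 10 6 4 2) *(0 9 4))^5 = (0 8 10 6)(2 4 9) = [8, 1, 4, 3, 9, 5, 0, 7, 10, 2, 6]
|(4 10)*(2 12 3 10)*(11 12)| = |(2 11 12 3 10 4)| = 6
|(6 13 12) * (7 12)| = |(6 13 7 12)| = 4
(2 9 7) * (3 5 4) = (2 9 7)(3 5 4) = [0, 1, 9, 5, 3, 4, 6, 2, 8, 7]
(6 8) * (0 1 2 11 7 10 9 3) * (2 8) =(0 1 8 6 2 11 7 10 9 3) =[1, 8, 11, 0, 4, 5, 2, 10, 6, 3, 9, 7]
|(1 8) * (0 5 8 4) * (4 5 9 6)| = |(0 9 6 4)(1 5 8)| = 12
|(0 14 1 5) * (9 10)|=|(0 14 1 5)(9 10)|=4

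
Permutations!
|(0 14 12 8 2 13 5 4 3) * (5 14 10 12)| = 10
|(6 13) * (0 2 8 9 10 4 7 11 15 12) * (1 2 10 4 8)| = 18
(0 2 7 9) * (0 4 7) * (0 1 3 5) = (0 2 1 3 5)(4 7 9) = [2, 3, 1, 5, 7, 0, 6, 9, 8, 4]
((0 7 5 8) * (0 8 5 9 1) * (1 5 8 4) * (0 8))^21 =(0 7 9 5) =[7, 1, 2, 3, 4, 0, 6, 9, 8, 5]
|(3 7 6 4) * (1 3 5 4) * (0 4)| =|(0 4 5)(1 3 7 6)| =12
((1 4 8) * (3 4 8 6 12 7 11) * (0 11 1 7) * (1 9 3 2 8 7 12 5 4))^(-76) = (0 12 8 2 11)(4 5 6) = [12, 1, 11, 3, 5, 6, 4, 7, 2, 9, 10, 0, 8]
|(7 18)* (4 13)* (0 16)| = 2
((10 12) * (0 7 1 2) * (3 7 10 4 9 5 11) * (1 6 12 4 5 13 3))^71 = (0 7 2 3 1 13 11 9 5 4 12 10 6) = [7, 13, 3, 1, 12, 4, 0, 2, 8, 5, 6, 9, 10, 11]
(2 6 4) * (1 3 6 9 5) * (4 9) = (1 3 6 9 5)(2 4) = [0, 3, 4, 6, 2, 1, 9, 7, 8, 5]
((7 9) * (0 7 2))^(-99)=[7, 1, 0, 3, 4, 5, 6, 9, 8, 2]=(0 7 9 2)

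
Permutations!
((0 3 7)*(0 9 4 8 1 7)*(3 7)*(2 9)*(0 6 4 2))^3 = (0 7)(1 4 3 8 6)(2 9) = [7, 4, 9, 8, 3, 5, 1, 0, 6, 2]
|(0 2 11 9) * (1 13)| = |(0 2 11 9)(1 13)| = 4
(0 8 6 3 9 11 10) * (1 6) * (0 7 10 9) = (0 8 1 6 3)(7 10)(9 11) = [8, 6, 2, 0, 4, 5, 3, 10, 1, 11, 7, 9]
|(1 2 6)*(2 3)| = 4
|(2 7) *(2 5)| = 3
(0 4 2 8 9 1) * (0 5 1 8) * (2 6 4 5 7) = (0 5 1 7 2)(4 6)(8 9) = [5, 7, 0, 3, 6, 1, 4, 2, 9, 8]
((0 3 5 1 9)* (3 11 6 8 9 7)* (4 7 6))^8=(0 8 1 3 4)(5 7 11 9 6)=[8, 3, 2, 4, 0, 7, 5, 11, 1, 6, 10, 9]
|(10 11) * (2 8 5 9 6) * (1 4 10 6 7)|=|(1 4 10 11 6 2 8 5 9 7)|=10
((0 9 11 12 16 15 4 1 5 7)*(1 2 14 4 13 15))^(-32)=(16)(2 14 4)=[0, 1, 14, 3, 2, 5, 6, 7, 8, 9, 10, 11, 12, 13, 4, 15, 16]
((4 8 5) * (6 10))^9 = [0, 1, 2, 3, 4, 5, 10, 7, 8, 9, 6] = (6 10)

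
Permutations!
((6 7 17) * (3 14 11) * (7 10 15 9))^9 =(6 9)(7 10)(15 17) =[0, 1, 2, 3, 4, 5, 9, 10, 8, 6, 7, 11, 12, 13, 14, 17, 16, 15]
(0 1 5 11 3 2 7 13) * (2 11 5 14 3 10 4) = (0 1 14 3 11 10 4 2 7 13) = [1, 14, 7, 11, 2, 5, 6, 13, 8, 9, 4, 10, 12, 0, 3]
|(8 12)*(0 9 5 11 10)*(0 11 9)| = 2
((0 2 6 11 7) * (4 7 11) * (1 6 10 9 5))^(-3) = (11)(0 6 9)(1 10 7)(2 4 5) = [6, 10, 4, 3, 5, 2, 9, 1, 8, 0, 7, 11]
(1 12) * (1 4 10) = (1 12 4 10) = [0, 12, 2, 3, 10, 5, 6, 7, 8, 9, 1, 11, 4]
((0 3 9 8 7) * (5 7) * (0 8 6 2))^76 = [3, 1, 0, 9, 4, 7, 2, 8, 5, 6] = (0 3 9 6 2)(5 7 8)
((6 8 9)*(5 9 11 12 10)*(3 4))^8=[0, 1, 2, 3, 4, 9, 8, 7, 11, 6, 5, 12, 10]=(5 9 6 8 11 12 10)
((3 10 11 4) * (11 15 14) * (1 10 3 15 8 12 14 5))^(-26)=(1 10 8 12 14 11 4 15 5)=[0, 10, 2, 3, 15, 1, 6, 7, 12, 9, 8, 4, 14, 13, 11, 5]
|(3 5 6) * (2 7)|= |(2 7)(3 5 6)|= 6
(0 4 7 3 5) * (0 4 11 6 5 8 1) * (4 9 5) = (0 11 6 4 7 3 8 1)(5 9) = [11, 0, 2, 8, 7, 9, 4, 3, 1, 5, 10, 6]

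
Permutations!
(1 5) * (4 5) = (1 4 5) = [0, 4, 2, 3, 5, 1]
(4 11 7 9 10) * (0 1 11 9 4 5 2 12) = [1, 11, 12, 3, 9, 2, 6, 4, 8, 10, 5, 7, 0] = (0 1 11 7 4 9 10 5 2 12)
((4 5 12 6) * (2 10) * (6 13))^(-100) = (13) = [0, 1, 2, 3, 4, 5, 6, 7, 8, 9, 10, 11, 12, 13]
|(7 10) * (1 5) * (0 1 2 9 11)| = 6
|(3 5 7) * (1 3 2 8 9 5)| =|(1 3)(2 8 9 5 7)| =10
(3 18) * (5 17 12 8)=(3 18)(5 17 12 8)=[0, 1, 2, 18, 4, 17, 6, 7, 5, 9, 10, 11, 8, 13, 14, 15, 16, 12, 3]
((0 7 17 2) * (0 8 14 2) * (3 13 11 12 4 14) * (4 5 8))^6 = [0, 1, 2, 3, 4, 5, 6, 7, 8, 9, 10, 11, 12, 13, 14, 15, 16, 17] = (17)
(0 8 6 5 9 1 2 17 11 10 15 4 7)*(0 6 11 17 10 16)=(17)(0 8 11 16)(1 2 10 15 4 7 6 5 9)=[8, 2, 10, 3, 7, 9, 5, 6, 11, 1, 15, 16, 12, 13, 14, 4, 0, 17]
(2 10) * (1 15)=(1 15)(2 10)=[0, 15, 10, 3, 4, 5, 6, 7, 8, 9, 2, 11, 12, 13, 14, 1]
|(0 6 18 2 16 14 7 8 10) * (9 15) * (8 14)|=|(0 6 18 2 16 8 10)(7 14)(9 15)|=14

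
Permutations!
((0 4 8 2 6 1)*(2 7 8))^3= [6, 2, 0, 3, 1, 5, 4, 8, 7]= (0 6 4 1 2)(7 8)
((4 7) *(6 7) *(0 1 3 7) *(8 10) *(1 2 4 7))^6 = [4, 1, 6, 3, 0, 5, 2, 7, 8, 9, 10] = (10)(0 4)(2 6)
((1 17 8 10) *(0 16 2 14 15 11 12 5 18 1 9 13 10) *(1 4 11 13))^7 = (0 9 14 8 10 2 17 13 16 1 15)(4 12 18 11 5) = [9, 15, 17, 3, 12, 4, 6, 7, 10, 14, 2, 5, 18, 16, 8, 0, 1, 13, 11]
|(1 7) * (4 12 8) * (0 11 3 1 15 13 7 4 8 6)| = |(0 11 3 1 4 12 6)(7 15 13)| = 21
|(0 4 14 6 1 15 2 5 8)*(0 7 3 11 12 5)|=|(0 4 14 6 1 15 2)(3 11 12 5 8 7)|=42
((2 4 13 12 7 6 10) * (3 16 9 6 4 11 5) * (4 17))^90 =(17)(2 5 16 6)(3 9 10 11) =[0, 1, 5, 9, 4, 16, 2, 7, 8, 10, 11, 3, 12, 13, 14, 15, 6, 17]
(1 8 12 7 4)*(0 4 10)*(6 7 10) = [4, 8, 2, 3, 1, 5, 7, 6, 12, 9, 0, 11, 10] = (0 4 1 8 12 10)(6 7)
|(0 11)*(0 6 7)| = 4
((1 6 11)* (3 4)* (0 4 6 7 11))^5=[4, 11, 2, 6, 3, 5, 0, 1, 8, 9, 10, 7]=(0 4 3 6)(1 11 7)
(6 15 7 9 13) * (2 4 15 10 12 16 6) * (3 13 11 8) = (2 4 15 7 9 11 8 3 13)(6 10 12 16) = [0, 1, 4, 13, 15, 5, 10, 9, 3, 11, 12, 8, 16, 2, 14, 7, 6]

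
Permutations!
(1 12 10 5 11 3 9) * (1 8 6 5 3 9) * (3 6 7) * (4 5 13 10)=(1 12 4 5 11 9 8 7 3)(6 13 10)=[0, 12, 2, 1, 5, 11, 13, 3, 7, 8, 6, 9, 4, 10]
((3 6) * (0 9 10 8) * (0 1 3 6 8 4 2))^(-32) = (0 4 9 2 10)(1 3 8) = [4, 3, 10, 8, 9, 5, 6, 7, 1, 2, 0]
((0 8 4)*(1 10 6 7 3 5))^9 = (1 7)(3 10)(5 6) = [0, 7, 2, 10, 4, 6, 5, 1, 8, 9, 3]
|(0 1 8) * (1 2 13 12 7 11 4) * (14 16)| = |(0 2 13 12 7 11 4 1 8)(14 16)| = 18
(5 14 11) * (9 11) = (5 14 9 11) = [0, 1, 2, 3, 4, 14, 6, 7, 8, 11, 10, 5, 12, 13, 9]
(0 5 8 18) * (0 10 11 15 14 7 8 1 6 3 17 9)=[5, 6, 2, 17, 4, 1, 3, 8, 18, 0, 11, 15, 12, 13, 7, 14, 16, 9, 10]=(0 5 1 6 3 17 9)(7 8 18 10 11 15 14)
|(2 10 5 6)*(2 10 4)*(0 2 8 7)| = |(0 2 4 8 7)(5 6 10)| = 15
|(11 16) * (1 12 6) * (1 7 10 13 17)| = |(1 12 6 7 10 13 17)(11 16)| = 14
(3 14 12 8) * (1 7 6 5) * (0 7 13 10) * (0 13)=[7, 0, 2, 14, 4, 1, 5, 6, 3, 9, 13, 11, 8, 10, 12]=(0 7 6 5 1)(3 14 12 8)(10 13)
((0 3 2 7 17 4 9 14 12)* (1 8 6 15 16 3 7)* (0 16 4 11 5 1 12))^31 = (0 6 17 4 5 14 8 7 15 11 9 1)(2 3 16 12) = [6, 0, 3, 16, 5, 14, 17, 15, 7, 1, 10, 9, 2, 13, 8, 11, 12, 4]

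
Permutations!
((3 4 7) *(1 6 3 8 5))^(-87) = (1 7 6 8 3 5 4) = [0, 7, 2, 5, 1, 4, 8, 6, 3]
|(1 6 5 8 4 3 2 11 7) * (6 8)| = 14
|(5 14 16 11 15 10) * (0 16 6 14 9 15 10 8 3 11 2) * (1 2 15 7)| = |(0 16 15 8 3 11 10 5 9 7 1 2)(6 14)| = 12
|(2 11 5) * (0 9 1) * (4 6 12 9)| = |(0 4 6 12 9 1)(2 11 5)| = 6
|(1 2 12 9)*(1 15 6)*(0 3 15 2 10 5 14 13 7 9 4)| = 14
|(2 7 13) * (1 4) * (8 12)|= 6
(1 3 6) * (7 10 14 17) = [0, 3, 2, 6, 4, 5, 1, 10, 8, 9, 14, 11, 12, 13, 17, 15, 16, 7] = (1 3 6)(7 10 14 17)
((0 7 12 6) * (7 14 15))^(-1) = (0 6 12 7 15 14) = [6, 1, 2, 3, 4, 5, 12, 15, 8, 9, 10, 11, 7, 13, 0, 14]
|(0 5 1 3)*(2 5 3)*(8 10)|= 6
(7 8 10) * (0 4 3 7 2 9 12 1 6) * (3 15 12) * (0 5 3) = (0 4 15 12 1 6 5 3 7 8 10 2 9) = [4, 6, 9, 7, 15, 3, 5, 8, 10, 0, 2, 11, 1, 13, 14, 12]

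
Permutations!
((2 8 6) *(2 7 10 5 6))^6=(5 7)(6 10)=[0, 1, 2, 3, 4, 7, 10, 5, 8, 9, 6]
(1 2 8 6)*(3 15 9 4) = (1 2 8 6)(3 15 9 4) = [0, 2, 8, 15, 3, 5, 1, 7, 6, 4, 10, 11, 12, 13, 14, 9]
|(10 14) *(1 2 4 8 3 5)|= 6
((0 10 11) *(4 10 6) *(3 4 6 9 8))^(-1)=[11, 1, 2, 8, 3, 5, 6, 7, 9, 0, 4, 10]=(0 11 10 4 3 8 9)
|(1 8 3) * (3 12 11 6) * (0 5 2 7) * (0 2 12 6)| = 4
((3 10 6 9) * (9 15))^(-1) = (3 9 15 6 10) = [0, 1, 2, 9, 4, 5, 10, 7, 8, 15, 3, 11, 12, 13, 14, 6]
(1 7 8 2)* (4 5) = (1 7 8 2)(4 5) = [0, 7, 1, 3, 5, 4, 6, 8, 2]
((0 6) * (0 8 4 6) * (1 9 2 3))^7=(1 3 2 9)(4 6 8)=[0, 3, 9, 2, 6, 5, 8, 7, 4, 1]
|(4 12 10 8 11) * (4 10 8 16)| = 6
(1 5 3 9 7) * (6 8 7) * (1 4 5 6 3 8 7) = [0, 6, 2, 9, 5, 8, 7, 4, 1, 3] = (1 6 7 4 5 8)(3 9)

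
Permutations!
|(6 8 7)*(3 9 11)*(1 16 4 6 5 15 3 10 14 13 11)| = 20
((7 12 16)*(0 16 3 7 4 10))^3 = (0 10 4 16) = [10, 1, 2, 3, 16, 5, 6, 7, 8, 9, 4, 11, 12, 13, 14, 15, 0]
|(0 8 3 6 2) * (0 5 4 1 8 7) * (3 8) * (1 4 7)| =7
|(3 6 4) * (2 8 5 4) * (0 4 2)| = |(0 4 3 6)(2 8 5)| = 12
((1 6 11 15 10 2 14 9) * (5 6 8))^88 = (1 14 10 11 5)(2 15 6 8 9) = [0, 14, 15, 3, 4, 1, 8, 7, 9, 2, 11, 5, 12, 13, 10, 6]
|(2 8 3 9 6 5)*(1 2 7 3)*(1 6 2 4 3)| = 9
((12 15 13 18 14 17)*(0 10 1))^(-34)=(0 1 10)(12 13 14)(15 18 17)=[1, 10, 2, 3, 4, 5, 6, 7, 8, 9, 0, 11, 13, 14, 12, 18, 16, 15, 17]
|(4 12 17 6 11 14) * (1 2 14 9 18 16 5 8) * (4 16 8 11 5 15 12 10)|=26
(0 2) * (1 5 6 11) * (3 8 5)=(0 2)(1 3 8 5 6 11)=[2, 3, 0, 8, 4, 6, 11, 7, 5, 9, 10, 1]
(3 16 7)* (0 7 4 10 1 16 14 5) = (0 7 3 14 5)(1 16 4 10) = [7, 16, 2, 14, 10, 0, 6, 3, 8, 9, 1, 11, 12, 13, 5, 15, 4]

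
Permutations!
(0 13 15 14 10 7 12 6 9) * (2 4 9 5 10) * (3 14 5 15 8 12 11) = [13, 1, 4, 14, 9, 10, 15, 11, 12, 0, 7, 3, 6, 8, 2, 5] = (0 13 8 12 6 15 5 10 7 11 3 14 2 4 9)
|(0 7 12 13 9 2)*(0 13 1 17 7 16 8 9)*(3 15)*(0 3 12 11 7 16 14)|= |(0 14)(1 17 16 8 9 2 13 3 15 12)(7 11)|= 10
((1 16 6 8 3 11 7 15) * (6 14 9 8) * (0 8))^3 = (0 11 1 9 3 15 14 8 7 16) = [11, 9, 2, 15, 4, 5, 6, 16, 7, 3, 10, 1, 12, 13, 8, 14, 0]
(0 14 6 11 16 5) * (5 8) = (0 14 6 11 16 8 5) = [14, 1, 2, 3, 4, 0, 11, 7, 5, 9, 10, 16, 12, 13, 6, 15, 8]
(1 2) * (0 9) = (0 9)(1 2) = [9, 2, 1, 3, 4, 5, 6, 7, 8, 0]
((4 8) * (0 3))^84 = [0, 1, 2, 3, 4, 5, 6, 7, 8] = (8)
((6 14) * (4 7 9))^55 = [0, 1, 2, 3, 7, 5, 14, 9, 8, 4, 10, 11, 12, 13, 6] = (4 7 9)(6 14)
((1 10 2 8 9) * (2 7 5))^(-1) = (1 9 8 2 5 7 10) = [0, 9, 5, 3, 4, 7, 6, 10, 2, 8, 1]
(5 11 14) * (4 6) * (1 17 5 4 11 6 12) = (1 17 5 6 11 14 4 12) = [0, 17, 2, 3, 12, 6, 11, 7, 8, 9, 10, 14, 1, 13, 4, 15, 16, 5]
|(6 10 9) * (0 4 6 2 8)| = 7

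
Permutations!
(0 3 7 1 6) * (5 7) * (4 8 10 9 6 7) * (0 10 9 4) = [3, 7, 2, 5, 8, 0, 10, 1, 9, 6, 4] = (0 3 5)(1 7)(4 8 9 6 10)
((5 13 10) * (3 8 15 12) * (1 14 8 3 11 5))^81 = (15) = [0, 1, 2, 3, 4, 5, 6, 7, 8, 9, 10, 11, 12, 13, 14, 15]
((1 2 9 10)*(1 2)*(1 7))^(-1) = (1 7)(2 10 9) = [0, 7, 10, 3, 4, 5, 6, 1, 8, 2, 9]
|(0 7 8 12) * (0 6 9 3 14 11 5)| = 10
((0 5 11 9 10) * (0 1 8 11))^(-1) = (0 5)(1 10 9 11 8) = [5, 10, 2, 3, 4, 0, 6, 7, 1, 11, 9, 8]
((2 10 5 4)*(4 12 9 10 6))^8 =(12)(2 4 6) =[0, 1, 4, 3, 6, 5, 2, 7, 8, 9, 10, 11, 12]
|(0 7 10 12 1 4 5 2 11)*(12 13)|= 10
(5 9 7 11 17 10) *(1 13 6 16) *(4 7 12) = [0, 13, 2, 3, 7, 9, 16, 11, 8, 12, 5, 17, 4, 6, 14, 15, 1, 10] = (1 13 6 16)(4 7 11 17 10 5 9 12)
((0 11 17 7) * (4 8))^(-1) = (0 7 17 11)(4 8) = [7, 1, 2, 3, 8, 5, 6, 17, 4, 9, 10, 0, 12, 13, 14, 15, 16, 11]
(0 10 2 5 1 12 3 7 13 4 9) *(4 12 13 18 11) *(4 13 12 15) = (0 10 2 5 1 12 3 7 18 11 13 15 4 9) = [10, 12, 5, 7, 9, 1, 6, 18, 8, 0, 2, 13, 3, 15, 14, 4, 16, 17, 11]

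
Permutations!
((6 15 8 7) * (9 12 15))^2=[0, 1, 2, 3, 4, 5, 12, 9, 6, 15, 10, 11, 8, 13, 14, 7]=(6 12 8)(7 9 15)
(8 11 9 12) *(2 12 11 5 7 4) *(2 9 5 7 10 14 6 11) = (2 12 8 7 4 9)(5 10 14 6 11) = [0, 1, 12, 3, 9, 10, 11, 4, 7, 2, 14, 5, 8, 13, 6]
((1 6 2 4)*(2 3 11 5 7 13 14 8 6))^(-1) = (1 4 2)(3 6 8 14 13 7 5 11) = [0, 4, 1, 6, 2, 11, 8, 5, 14, 9, 10, 3, 12, 7, 13]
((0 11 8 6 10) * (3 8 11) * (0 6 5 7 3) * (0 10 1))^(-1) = (11)(0 1 6 10)(3 7 5 8) = [1, 6, 2, 7, 4, 8, 10, 5, 3, 9, 0, 11]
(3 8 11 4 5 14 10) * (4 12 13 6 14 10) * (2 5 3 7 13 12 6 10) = [0, 1, 5, 8, 3, 2, 14, 13, 11, 9, 7, 6, 12, 10, 4] = (2 5)(3 8 11 6 14 4)(7 13 10)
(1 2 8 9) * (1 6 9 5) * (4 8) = (1 2 4 8 5)(6 9) = [0, 2, 4, 3, 8, 1, 9, 7, 5, 6]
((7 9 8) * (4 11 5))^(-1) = (4 5 11)(7 8 9) = [0, 1, 2, 3, 5, 11, 6, 8, 9, 7, 10, 4]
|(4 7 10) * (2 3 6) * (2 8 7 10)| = 10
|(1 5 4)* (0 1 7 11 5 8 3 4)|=8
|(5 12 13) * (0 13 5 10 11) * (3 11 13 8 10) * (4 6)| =6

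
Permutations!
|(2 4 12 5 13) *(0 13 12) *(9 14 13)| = |(0 9 14 13 2 4)(5 12)| = 6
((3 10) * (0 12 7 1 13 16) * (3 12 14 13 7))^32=[0, 1, 2, 12, 4, 5, 6, 7, 8, 9, 3, 11, 10, 13, 14, 15, 16]=(16)(3 12 10)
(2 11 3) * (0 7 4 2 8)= [7, 1, 11, 8, 2, 5, 6, 4, 0, 9, 10, 3]= (0 7 4 2 11 3 8)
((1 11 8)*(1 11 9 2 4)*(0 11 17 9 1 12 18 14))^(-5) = (0 2)(4 11)(8 12)(9 14)(17 18) = [2, 1, 0, 3, 11, 5, 6, 7, 12, 14, 10, 4, 8, 13, 9, 15, 16, 18, 17]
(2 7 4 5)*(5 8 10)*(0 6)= (0 6)(2 7 4 8 10 5)= [6, 1, 7, 3, 8, 2, 0, 4, 10, 9, 5]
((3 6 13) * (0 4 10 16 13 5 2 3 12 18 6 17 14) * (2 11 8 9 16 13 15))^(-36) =(0 17 2 16 8 5 18 13 4 14 3 15 9 11 6 12 10) =[17, 1, 16, 15, 14, 18, 12, 7, 5, 11, 0, 6, 10, 4, 3, 9, 8, 2, 13]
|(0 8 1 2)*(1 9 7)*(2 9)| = |(0 8 2)(1 9 7)| = 3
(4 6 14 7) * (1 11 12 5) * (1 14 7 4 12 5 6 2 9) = [0, 11, 9, 3, 2, 14, 7, 12, 8, 1, 10, 5, 6, 13, 4] = (1 11 5 14 4 2 9)(6 7 12)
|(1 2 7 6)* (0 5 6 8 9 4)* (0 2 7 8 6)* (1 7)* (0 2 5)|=10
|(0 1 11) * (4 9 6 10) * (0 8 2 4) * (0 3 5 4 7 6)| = |(0 1 11 8 2 7 6 10 3 5 4 9)| = 12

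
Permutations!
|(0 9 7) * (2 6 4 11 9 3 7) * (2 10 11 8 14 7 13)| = |(0 3 13 2 6 4 8 14 7)(9 10 11)| = 9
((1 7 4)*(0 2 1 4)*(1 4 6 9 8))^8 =(9) =[0, 1, 2, 3, 4, 5, 6, 7, 8, 9]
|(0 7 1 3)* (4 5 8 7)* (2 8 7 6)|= |(0 4 5 7 1 3)(2 8 6)|= 6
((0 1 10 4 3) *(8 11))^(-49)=(0 1 10 4 3)(8 11)=[1, 10, 2, 0, 3, 5, 6, 7, 11, 9, 4, 8]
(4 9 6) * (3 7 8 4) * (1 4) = (1 4 9 6 3 7 8) = [0, 4, 2, 7, 9, 5, 3, 8, 1, 6]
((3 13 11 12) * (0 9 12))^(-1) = [11, 1, 2, 12, 4, 5, 6, 7, 8, 0, 10, 13, 9, 3] = (0 11 13 3 12 9)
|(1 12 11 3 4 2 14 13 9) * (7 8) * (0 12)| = 10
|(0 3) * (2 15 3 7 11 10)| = |(0 7 11 10 2 15 3)| = 7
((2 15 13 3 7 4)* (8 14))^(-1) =(2 4 7 3 13 15)(8 14) =[0, 1, 4, 13, 7, 5, 6, 3, 14, 9, 10, 11, 12, 15, 8, 2]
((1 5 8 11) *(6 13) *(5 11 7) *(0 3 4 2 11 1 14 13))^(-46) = [4, 1, 14, 2, 11, 7, 3, 8, 5, 9, 10, 13, 12, 0, 6] = (0 4 11 13)(2 14 6 3)(5 7 8)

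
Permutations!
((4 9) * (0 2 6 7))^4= (9)= [0, 1, 2, 3, 4, 5, 6, 7, 8, 9]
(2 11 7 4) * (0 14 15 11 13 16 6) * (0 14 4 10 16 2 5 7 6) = [4, 1, 13, 3, 5, 7, 14, 10, 8, 9, 16, 6, 12, 2, 15, 11, 0] = (0 4 5 7 10 16)(2 13)(6 14 15 11)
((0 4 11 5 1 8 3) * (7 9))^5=[8, 11, 2, 1, 3, 4, 6, 9, 5, 7, 10, 0]=(0 8 5 4 3 1 11)(7 9)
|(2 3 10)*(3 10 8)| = 2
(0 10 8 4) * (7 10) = (0 7 10 8 4) = [7, 1, 2, 3, 0, 5, 6, 10, 4, 9, 8]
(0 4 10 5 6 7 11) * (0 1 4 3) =(0 3)(1 4 10 5 6 7 11) =[3, 4, 2, 0, 10, 6, 7, 11, 8, 9, 5, 1]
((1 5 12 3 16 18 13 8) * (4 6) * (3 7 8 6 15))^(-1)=[0, 8, 2, 15, 6, 1, 13, 12, 7, 9, 10, 11, 5, 18, 14, 4, 3, 17, 16]=(1 8 7 12 5)(3 15 4 6 13 18 16)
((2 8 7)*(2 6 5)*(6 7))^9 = (2 8 6 5) = [0, 1, 8, 3, 4, 2, 5, 7, 6]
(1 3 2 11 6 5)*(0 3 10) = (0 3 2 11 6 5 1 10) = [3, 10, 11, 2, 4, 1, 5, 7, 8, 9, 0, 6]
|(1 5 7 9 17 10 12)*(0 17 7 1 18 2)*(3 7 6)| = |(0 17 10 12 18 2)(1 5)(3 7 9 6)| = 12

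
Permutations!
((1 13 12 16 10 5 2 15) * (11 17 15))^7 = (1 11 10 13 17 5 12 15 2 16) = [0, 11, 16, 3, 4, 12, 6, 7, 8, 9, 13, 10, 15, 17, 14, 2, 1, 5]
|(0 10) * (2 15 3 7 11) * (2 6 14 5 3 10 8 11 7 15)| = |(0 8 11 6 14 5 3 15 10)| = 9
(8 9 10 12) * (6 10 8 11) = (6 10 12 11)(8 9) = [0, 1, 2, 3, 4, 5, 10, 7, 9, 8, 12, 6, 11]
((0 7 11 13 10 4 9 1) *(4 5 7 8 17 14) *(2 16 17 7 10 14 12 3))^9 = (2 3 12 17 16)(5 10) = [0, 1, 3, 12, 4, 10, 6, 7, 8, 9, 5, 11, 17, 13, 14, 15, 2, 16]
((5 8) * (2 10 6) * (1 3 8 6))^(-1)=[0, 10, 6, 1, 4, 8, 5, 7, 3, 9, 2]=(1 10 2 6 5 8 3)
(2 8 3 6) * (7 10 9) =(2 8 3 6)(7 10 9) =[0, 1, 8, 6, 4, 5, 2, 10, 3, 7, 9]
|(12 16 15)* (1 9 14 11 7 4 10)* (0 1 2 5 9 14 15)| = 13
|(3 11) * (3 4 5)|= 4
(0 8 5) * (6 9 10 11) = (0 8 5)(6 9 10 11) = [8, 1, 2, 3, 4, 0, 9, 7, 5, 10, 11, 6]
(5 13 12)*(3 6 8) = [0, 1, 2, 6, 4, 13, 8, 7, 3, 9, 10, 11, 5, 12] = (3 6 8)(5 13 12)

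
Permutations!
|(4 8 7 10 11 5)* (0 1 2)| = 6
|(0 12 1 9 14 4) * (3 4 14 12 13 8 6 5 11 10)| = 9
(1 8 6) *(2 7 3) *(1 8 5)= [0, 5, 7, 2, 4, 1, 8, 3, 6]= (1 5)(2 7 3)(6 8)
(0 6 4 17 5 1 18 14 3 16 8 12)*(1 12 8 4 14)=(0 6 14 3 16 4 17 5 12)(1 18)=[6, 18, 2, 16, 17, 12, 14, 7, 8, 9, 10, 11, 0, 13, 3, 15, 4, 5, 1]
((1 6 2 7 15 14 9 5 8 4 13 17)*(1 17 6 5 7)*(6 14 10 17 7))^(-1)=(1 2 6 9 14 13 4 8 5)(7 17 10 15)=[0, 2, 6, 3, 8, 1, 9, 17, 5, 14, 15, 11, 12, 4, 13, 7, 16, 10]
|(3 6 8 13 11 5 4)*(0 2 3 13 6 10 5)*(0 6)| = |(0 2 3 10 5 4 13 11 6 8)| = 10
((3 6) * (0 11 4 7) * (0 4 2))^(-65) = [11, 1, 0, 6, 7, 5, 3, 4, 8, 9, 10, 2] = (0 11 2)(3 6)(4 7)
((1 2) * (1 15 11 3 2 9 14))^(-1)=(1 14 9)(2 3 11 15)=[0, 14, 3, 11, 4, 5, 6, 7, 8, 1, 10, 15, 12, 13, 9, 2]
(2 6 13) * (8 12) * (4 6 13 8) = (2 13)(4 6 8 12) = [0, 1, 13, 3, 6, 5, 8, 7, 12, 9, 10, 11, 4, 2]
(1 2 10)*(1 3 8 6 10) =(1 2)(3 8 6 10) =[0, 2, 1, 8, 4, 5, 10, 7, 6, 9, 3]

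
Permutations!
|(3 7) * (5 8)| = 2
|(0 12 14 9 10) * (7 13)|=10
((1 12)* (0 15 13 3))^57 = (0 15 13 3)(1 12) = [15, 12, 2, 0, 4, 5, 6, 7, 8, 9, 10, 11, 1, 3, 14, 13]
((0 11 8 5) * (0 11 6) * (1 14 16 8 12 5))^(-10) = (1 16)(5 12 11)(8 14) = [0, 16, 2, 3, 4, 12, 6, 7, 14, 9, 10, 5, 11, 13, 8, 15, 1]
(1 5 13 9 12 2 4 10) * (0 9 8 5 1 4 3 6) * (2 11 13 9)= (0 2 3 6)(4 10)(5 9 12 11 13 8)= [2, 1, 3, 6, 10, 9, 0, 7, 5, 12, 4, 13, 11, 8]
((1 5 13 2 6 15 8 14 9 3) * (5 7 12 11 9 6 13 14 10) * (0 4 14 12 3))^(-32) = [4, 7, 2, 1, 14, 12, 15, 3, 10, 0, 5, 9, 11, 13, 6, 8] = (0 4 14 6 15 8 10 5 12 11 9)(1 7 3)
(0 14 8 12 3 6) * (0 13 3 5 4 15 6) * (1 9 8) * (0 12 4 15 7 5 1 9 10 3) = (0 14 9 8 4 7 5 15 6 13)(1 10 3 12) = [14, 10, 2, 12, 7, 15, 13, 5, 4, 8, 3, 11, 1, 0, 9, 6]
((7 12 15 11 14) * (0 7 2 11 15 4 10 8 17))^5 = (0 8 4 7 17 10 12)(2 14 11) = [8, 1, 14, 3, 7, 5, 6, 17, 4, 9, 12, 2, 0, 13, 11, 15, 16, 10]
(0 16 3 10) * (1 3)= (0 16 1 3 10)= [16, 3, 2, 10, 4, 5, 6, 7, 8, 9, 0, 11, 12, 13, 14, 15, 1]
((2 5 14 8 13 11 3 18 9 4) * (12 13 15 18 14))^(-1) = (2 4 9 18 15 8 14 3 11 13 12 5) = [0, 1, 4, 11, 9, 2, 6, 7, 14, 18, 10, 13, 5, 12, 3, 8, 16, 17, 15]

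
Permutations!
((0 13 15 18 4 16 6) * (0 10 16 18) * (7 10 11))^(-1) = [15, 1, 2, 3, 18, 5, 16, 11, 8, 9, 7, 6, 12, 0, 14, 13, 10, 17, 4] = (0 15 13)(4 18)(6 16 10 7 11)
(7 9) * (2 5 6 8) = (2 5 6 8)(7 9) = [0, 1, 5, 3, 4, 6, 8, 9, 2, 7]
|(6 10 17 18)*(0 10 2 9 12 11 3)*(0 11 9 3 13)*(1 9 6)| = 12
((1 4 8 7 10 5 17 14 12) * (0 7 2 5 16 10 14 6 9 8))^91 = (0 7 14 12 1 4)(2 5 17 6 9 8)(10 16) = [7, 4, 5, 3, 0, 17, 9, 14, 2, 8, 16, 11, 1, 13, 12, 15, 10, 6]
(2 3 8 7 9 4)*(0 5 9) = (0 5 9 4 2 3 8 7) = [5, 1, 3, 8, 2, 9, 6, 0, 7, 4]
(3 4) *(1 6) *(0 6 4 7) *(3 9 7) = (0 6 1 4 9 7) = [6, 4, 2, 3, 9, 5, 1, 0, 8, 7]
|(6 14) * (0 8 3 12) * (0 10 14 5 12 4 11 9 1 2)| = 40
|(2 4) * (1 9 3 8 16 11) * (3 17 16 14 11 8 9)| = 8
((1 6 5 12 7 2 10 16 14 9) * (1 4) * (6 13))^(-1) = (1 4 9 14 16 10 2 7 12 5 6 13) = [0, 4, 7, 3, 9, 6, 13, 12, 8, 14, 2, 11, 5, 1, 16, 15, 10]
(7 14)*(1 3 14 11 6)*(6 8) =[0, 3, 2, 14, 4, 5, 1, 11, 6, 9, 10, 8, 12, 13, 7] =(1 3 14 7 11 8 6)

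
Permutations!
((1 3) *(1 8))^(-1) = (1 8 3) = [0, 8, 2, 1, 4, 5, 6, 7, 3]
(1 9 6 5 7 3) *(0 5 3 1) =(0 5 7 1 9 6 3) =[5, 9, 2, 0, 4, 7, 3, 1, 8, 6]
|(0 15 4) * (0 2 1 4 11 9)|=|(0 15 11 9)(1 4 2)|=12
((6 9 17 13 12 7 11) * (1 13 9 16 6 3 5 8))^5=(1 3 12 8 11 13 5 7)(6 16)(9 17)=[0, 3, 2, 12, 4, 7, 16, 1, 11, 17, 10, 13, 8, 5, 14, 15, 6, 9]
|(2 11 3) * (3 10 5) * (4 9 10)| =|(2 11 4 9 10 5 3)| =7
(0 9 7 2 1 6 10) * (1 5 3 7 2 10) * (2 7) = (0 9 7 10)(1 6)(2 5 3) = [9, 6, 5, 2, 4, 3, 1, 10, 8, 7, 0]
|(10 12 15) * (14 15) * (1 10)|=|(1 10 12 14 15)|=5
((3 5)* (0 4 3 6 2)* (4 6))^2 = (0 2 6)(3 4 5) = [2, 1, 6, 4, 5, 3, 0]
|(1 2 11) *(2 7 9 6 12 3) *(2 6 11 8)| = |(1 7 9 11)(2 8)(3 6 12)| = 12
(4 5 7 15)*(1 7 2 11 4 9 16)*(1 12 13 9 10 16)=(1 7 15 10 16 12 13 9)(2 11 4 5)=[0, 7, 11, 3, 5, 2, 6, 15, 8, 1, 16, 4, 13, 9, 14, 10, 12]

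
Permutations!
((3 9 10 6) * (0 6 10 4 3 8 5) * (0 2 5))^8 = [8, 1, 2, 4, 9, 5, 0, 7, 6, 3, 10] = (10)(0 8 6)(3 4 9)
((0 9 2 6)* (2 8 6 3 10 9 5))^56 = (10) = [0, 1, 2, 3, 4, 5, 6, 7, 8, 9, 10]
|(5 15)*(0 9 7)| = |(0 9 7)(5 15)| = 6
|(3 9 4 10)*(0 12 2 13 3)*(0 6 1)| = 10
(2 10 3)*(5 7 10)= (2 5 7 10 3)= [0, 1, 5, 2, 4, 7, 6, 10, 8, 9, 3]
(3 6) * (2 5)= (2 5)(3 6)= [0, 1, 5, 6, 4, 2, 3]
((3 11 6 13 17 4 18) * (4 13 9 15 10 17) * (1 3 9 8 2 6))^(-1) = (1 11 3)(2 8 6)(4 13 17 10 15 9 18) = [0, 11, 8, 1, 13, 5, 2, 7, 6, 18, 15, 3, 12, 17, 14, 9, 16, 10, 4]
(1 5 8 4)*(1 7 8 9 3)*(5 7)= (1 7 8 4 5 9 3)= [0, 7, 2, 1, 5, 9, 6, 8, 4, 3]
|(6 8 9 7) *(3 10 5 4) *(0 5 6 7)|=8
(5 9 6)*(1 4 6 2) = (1 4 6 5 9 2) = [0, 4, 1, 3, 6, 9, 5, 7, 8, 2]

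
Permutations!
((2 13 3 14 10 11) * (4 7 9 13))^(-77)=(2 13 11 9 10 7 14 4 3)=[0, 1, 13, 2, 3, 5, 6, 14, 8, 10, 7, 9, 12, 11, 4]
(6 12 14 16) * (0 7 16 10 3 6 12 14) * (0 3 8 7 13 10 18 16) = (0 13 10 8 7)(3 6 14 18 16 12) = [13, 1, 2, 6, 4, 5, 14, 0, 7, 9, 8, 11, 3, 10, 18, 15, 12, 17, 16]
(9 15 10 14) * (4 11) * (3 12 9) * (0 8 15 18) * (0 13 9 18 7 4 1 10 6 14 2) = (0 8 15 6 14 3 12 18 13 9 7 4 11 1 10 2) = [8, 10, 0, 12, 11, 5, 14, 4, 15, 7, 2, 1, 18, 9, 3, 6, 16, 17, 13]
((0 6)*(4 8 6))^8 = (8) = [0, 1, 2, 3, 4, 5, 6, 7, 8]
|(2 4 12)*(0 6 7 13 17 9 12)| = 9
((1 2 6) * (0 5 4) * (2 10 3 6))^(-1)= [4, 6, 2, 10, 5, 0, 3, 7, 8, 9, 1]= (0 4 5)(1 6 3 10)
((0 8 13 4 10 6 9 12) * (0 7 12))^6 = [9, 1, 2, 3, 13, 5, 10, 7, 0, 6, 4, 11, 12, 8] = (0 9 6 10 4 13 8)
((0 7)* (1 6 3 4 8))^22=[0, 3, 2, 8, 1, 5, 4, 7, 6]=(1 3 8 6 4)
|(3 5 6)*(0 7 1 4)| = 12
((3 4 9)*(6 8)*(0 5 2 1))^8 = (3 9 4) = [0, 1, 2, 9, 3, 5, 6, 7, 8, 4]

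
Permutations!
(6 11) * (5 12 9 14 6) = (5 12 9 14 6 11) = [0, 1, 2, 3, 4, 12, 11, 7, 8, 14, 10, 5, 9, 13, 6]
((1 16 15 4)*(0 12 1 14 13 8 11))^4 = (0 15 8 1 14)(4 11 16 13 12) = [15, 14, 2, 3, 11, 5, 6, 7, 1, 9, 10, 16, 4, 12, 0, 8, 13]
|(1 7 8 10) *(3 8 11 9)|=|(1 7 11 9 3 8 10)|=7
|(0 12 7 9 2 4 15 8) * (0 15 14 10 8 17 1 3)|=13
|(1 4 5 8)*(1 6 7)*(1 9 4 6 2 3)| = 9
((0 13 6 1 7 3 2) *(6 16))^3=(0 6 3 13 1 2 16 7)=[6, 2, 16, 13, 4, 5, 3, 0, 8, 9, 10, 11, 12, 1, 14, 15, 7]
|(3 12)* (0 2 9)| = 6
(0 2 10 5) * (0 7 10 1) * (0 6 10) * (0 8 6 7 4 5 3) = (0 2 1 7 8 6 10 3)(4 5) = [2, 7, 1, 0, 5, 4, 10, 8, 6, 9, 3]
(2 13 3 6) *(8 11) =(2 13 3 6)(8 11) =[0, 1, 13, 6, 4, 5, 2, 7, 11, 9, 10, 8, 12, 3]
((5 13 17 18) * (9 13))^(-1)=(5 18 17 13 9)=[0, 1, 2, 3, 4, 18, 6, 7, 8, 5, 10, 11, 12, 9, 14, 15, 16, 13, 17]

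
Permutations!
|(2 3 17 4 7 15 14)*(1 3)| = |(1 3 17 4 7 15 14 2)| = 8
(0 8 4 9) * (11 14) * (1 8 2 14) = (0 2 14 11 1 8 4 9) = [2, 8, 14, 3, 9, 5, 6, 7, 4, 0, 10, 1, 12, 13, 11]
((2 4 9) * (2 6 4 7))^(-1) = (2 7)(4 6 9) = [0, 1, 7, 3, 6, 5, 9, 2, 8, 4]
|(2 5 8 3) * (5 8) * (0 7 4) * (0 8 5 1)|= |(0 7 4 8 3 2 5 1)|= 8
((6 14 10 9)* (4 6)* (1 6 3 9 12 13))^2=[0, 14, 2, 4, 9, 5, 10, 7, 8, 3, 13, 11, 1, 6, 12]=(1 14 12)(3 4 9)(6 10 13)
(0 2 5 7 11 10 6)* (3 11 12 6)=[2, 1, 5, 11, 4, 7, 0, 12, 8, 9, 3, 10, 6]=(0 2 5 7 12 6)(3 11 10)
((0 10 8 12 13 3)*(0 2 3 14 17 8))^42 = (8 13 17 12 14) = [0, 1, 2, 3, 4, 5, 6, 7, 13, 9, 10, 11, 14, 17, 8, 15, 16, 12]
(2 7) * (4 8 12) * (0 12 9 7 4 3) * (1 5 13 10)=[12, 5, 4, 0, 8, 13, 6, 2, 9, 7, 1, 11, 3, 10]=(0 12 3)(1 5 13 10)(2 4 8 9 7)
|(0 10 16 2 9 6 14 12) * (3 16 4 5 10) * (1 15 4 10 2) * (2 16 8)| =40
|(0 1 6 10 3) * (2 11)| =10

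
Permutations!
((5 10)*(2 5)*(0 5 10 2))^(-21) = (0 10 2 5) = [10, 1, 5, 3, 4, 0, 6, 7, 8, 9, 2]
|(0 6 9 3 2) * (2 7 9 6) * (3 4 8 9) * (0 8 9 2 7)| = |(0 7 3)(2 8)(4 9)| = 6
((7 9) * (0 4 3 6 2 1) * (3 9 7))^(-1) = [1, 2, 6, 9, 0, 5, 3, 7, 8, 4] = (0 1 2 6 3 9 4)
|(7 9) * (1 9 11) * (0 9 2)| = |(0 9 7 11 1 2)| = 6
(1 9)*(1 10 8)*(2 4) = (1 9 10 8)(2 4) = [0, 9, 4, 3, 2, 5, 6, 7, 1, 10, 8]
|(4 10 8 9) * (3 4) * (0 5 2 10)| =|(0 5 2 10 8 9 3 4)| =8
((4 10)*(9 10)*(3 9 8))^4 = [0, 1, 2, 8, 10, 5, 6, 7, 4, 3, 9] = (3 8 4 10 9)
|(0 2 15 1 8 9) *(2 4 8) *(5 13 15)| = 20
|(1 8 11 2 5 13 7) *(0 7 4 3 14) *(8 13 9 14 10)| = 13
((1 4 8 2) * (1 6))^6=(1 4 8 2 6)=[0, 4, 6, 3, 8, 5, 1, 7, 2]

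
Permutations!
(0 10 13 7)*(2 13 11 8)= [10, 1, 13, 3, 4, 5, 6, 0, 2, 9, 11, 8, 12, 7]= (0 10 11 8 2 13 7)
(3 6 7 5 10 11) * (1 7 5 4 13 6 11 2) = (1 7 4 13 6 5 10 2)(3 11) = [0, 7, 1, 11, 13, 10, 5, 4, 8, 9, 2, 3, 12, 6]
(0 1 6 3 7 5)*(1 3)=(0 3 7 5)(1 6)=[3, 6, 2, 7, 4, 0, 1, 5]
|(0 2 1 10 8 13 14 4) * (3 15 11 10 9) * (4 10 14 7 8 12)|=33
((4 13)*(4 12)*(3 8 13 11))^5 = (3 11 4 12 13 8) = [0, 1, 2, 11, 12, 5, 6, 7, 3, 9, 10, 4, 13, 8]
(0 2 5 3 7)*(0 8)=(0 2 5 3 7 8)=[2, 1, 5, 7, 4, 3, 6, 8, 0]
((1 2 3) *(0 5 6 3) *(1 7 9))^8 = (9) = [0, 1, 2, 3, 4, 5, 6, 7, 8, 9]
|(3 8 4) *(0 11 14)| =|(0 11 14)(3 8 4)| =3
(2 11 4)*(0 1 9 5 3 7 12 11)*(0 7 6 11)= [1, 9, 7, 6, 2, 3, 11, 12, 8, 5, 10, 4, 0]= (0 1 9 5 3 6 11 4 2 7 12)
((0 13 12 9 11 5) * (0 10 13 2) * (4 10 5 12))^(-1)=[2, 1, 0, 3, 13, 5, 6, 7, 8, 12, 4, 9, 11, 10]=(0 2)(4 13 10)(9 12 11)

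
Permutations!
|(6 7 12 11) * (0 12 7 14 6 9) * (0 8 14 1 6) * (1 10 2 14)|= 10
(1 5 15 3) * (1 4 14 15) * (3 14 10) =(1 5)(3 4 10)(14 15) =[0, 5, 2, 4, 10, 1, 6, 7, 8, 9, 3, 11, 12, 13, 15, 14]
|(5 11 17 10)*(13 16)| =|(5 11 17 10)(13 16)| =4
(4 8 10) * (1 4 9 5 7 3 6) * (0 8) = (0 8 10 9 5 7 3 6 1 4) = [8, 4, 2, 6, 0, 7, 1, 3, 10, 5, 9]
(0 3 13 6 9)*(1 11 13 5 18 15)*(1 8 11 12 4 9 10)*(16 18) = [3, 12, 2, 5, 9, 16, 10, 7, 11, 0, 1, 13, 4, 6, 14, 8, 18, 17, 15] = (0 3 5 16 18 15 8 11 13 6 10 1 12 4 9)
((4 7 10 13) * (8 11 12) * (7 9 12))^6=(4 10 11 12)(7 8 9 13)=[0, 1, 2, 3, 10, 5, 6, 8, 9, 13, 11, 12, 4, 7]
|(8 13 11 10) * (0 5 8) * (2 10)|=|(0 5 8 13 11 2 10)|=7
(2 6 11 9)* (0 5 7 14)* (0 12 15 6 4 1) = (0 5 7 14 12 15 6 11 9 2 4 1) = [5, 0, 4, 3, 1, 7, 11, 14, 8, 2, 10, 9, 15, 13, 12, 6]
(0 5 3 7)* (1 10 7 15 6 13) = (0 5 3 15 6 13 1 10 7) = [5, 10, 2, 15, 4, 3, 13, 0, 8, 9, 7, 11, 12, 1, 14, 6]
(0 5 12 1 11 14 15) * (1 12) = (0 5 1 11 14 15) = [5, 11, 2, 3, 4, 1, 6, 7, 8, 9, 10, 14, 12, 13, 15, 0]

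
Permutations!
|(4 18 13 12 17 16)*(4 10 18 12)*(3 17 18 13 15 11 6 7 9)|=13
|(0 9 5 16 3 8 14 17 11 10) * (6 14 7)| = 12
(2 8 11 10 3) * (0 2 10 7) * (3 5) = (0 2 8 11 7)(3 10 5) = [2, 1, 8, 10, 4, 3, 6, 0, 11, 9, 5, 7]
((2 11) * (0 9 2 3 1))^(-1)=[1, 3, 9, 11, 4, 5, 6, 7, 8, 0, 10, 2]=(0 1 3 11 2 9)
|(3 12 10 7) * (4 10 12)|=|(12)(3 4 10 7)|=4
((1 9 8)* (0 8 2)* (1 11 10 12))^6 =[9, 10, 1, 3, 4, 5, 6, 7, 2, 12, 8, 0, 11] =(0 9 12 11)(1 10 8 2)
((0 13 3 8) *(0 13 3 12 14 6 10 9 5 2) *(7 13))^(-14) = [5, 1, 9, 2, 4, 10, 12, 3, 0, 6, 14, 11, 7, 8, 13] = (0 5 10 14 13 8)(2 9 6 12 7 3)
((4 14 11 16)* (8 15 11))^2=(4 8 11)(14 15 16)=[0, 1, 2, 3, 8, 5, 6, 7, 11, 9, 10, 4, 12, 13, 15, 16, 14]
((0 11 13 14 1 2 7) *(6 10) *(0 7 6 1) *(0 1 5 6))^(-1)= (0 2 1 14 13 11)(5 10 6)= [2, 14, 1, 3, 4, 10, 5, 7, 8, 9, 6, 0, 12, 11, 13]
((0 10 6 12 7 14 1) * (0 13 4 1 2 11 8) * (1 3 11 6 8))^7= (0 10 8)(1 4 11 13 3)(2 12 14 6 7)= [10, 4, 12, 1, 11, 5, 7, 2, 0, 9, 8, 13, 14, 3, 6]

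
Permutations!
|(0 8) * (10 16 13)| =|(0 8)(10 16 13)| =6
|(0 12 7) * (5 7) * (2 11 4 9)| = |(0 12 5 7)(2 11 4 9)| = 4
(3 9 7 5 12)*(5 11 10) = (3 9 7 11 10 5 12) = [0, 1, 2, 9, 4, 12, 6, 11, 8, 7, 5, 10, 3]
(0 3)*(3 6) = [6, 1, 2, 0, 4, 5, 3] = (0 6 3)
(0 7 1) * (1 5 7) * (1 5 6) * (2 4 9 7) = (0 5 2 4 9 7 6 1) = [5, 0, 4, 3, 9, 2, 1, 6, 8, 7]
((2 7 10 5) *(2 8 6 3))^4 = (2 8 7 6 10 3 5) = [0, 1, 8, 5, 4, 2, 10, 6, 7, 9, 3]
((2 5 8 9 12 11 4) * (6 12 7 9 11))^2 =(12)(2 8 4 5 11) =[0, 1, 8, 3, 5, 11, 6, 7, 4, 9, 10, 2, 12]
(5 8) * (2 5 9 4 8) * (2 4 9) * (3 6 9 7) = (2 5 4 8)(3 6 9 7) = [0, 1, 5, 6, 8, 4, 9, 3, 2, 7]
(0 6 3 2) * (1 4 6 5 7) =(0 5 7 1 4 6 3 2) =[5, 4, 0, 2, 6, 7, 3, 1]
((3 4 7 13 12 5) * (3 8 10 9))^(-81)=(13)=[0, 1, 2, 3, 4, 5, 6, 7, 8, 9, 10, 11, 12, 13]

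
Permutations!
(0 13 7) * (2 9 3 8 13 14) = [14, 1, 9, 8, 4, 5, 6, 0, 13, 3, 10, 11, 12, 7, 2] = (0 14 2 9 3 8 13 7)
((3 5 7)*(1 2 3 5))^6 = [0, 1, 2, 3, 4, 5, 6, 7] = (7)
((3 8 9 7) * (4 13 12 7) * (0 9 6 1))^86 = (0 3 4 6 12)(1 7 9 8 13) = [3, 7, 2, 4, 6, 5, 12, 9, 13, 8, 10, 11, 0, 1]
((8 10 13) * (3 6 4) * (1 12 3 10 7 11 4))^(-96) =(13) =[0, 1, 2, 3, 4, 5, 6, 7, 8, 9, 10, 11, 12, 13]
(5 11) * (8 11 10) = [0, 1, 2, 3, 4, 10, 6, 7, 11, 9, 8, 5] = (5 10 8 11)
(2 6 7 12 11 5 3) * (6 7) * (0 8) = (0 8)(2 7 12 11 5 3) = [8, 1, 7, 2, 4, 3, 6, 12, 0, 9, 10, 5, 11]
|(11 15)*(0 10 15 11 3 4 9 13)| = 7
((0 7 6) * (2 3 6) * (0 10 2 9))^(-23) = [7, 1, 3, 6, 4, 5, 10, 9, 8, 0, 2] = (0 7 9)(2 3 6 10)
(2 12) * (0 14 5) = [14, 1, 12, 3, 4, 0, 6, 7, 8, 9, 10, 11, 2, 13, 5] = (0 14 5)(2 12)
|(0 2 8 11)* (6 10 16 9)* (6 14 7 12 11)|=|(0 2 8 6 10 16 9 14 7 12 11)|=11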